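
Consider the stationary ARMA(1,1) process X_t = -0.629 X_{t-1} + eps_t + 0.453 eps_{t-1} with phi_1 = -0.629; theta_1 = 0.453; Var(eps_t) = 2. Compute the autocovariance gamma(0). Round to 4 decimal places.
\gamma(0) = 2.1025

Multiply the model equation by X_{t-k} and take expectations. With theta_0 = psi_0 = 1 and psi_j the MA(infinity) weights, this gives
  gamma(k) - sum_i phi_i gamma(k-i) = c_k,
  c_k = sigma^2 * sum_{j=k..q} theta_j psi_{j-k}   (c_k = 0 for k > q),
using gamma(-m) = gamma(m).
psi-weights needed (psi_j = theta_j + sum_i phi_i psi_{j-i}):
  psi_1 = theta_1 + phi_1 = 0.453 + (-0.629) = -0.176
Right-hand sides:
  c_0 = sigma^2 (1 + theta_1 psi_1) = 2 * (1 + (0.453)(-0.176)) = 2 * 0.920272 = 1.840544
  c_1 = sigma^2 theta_1 = 2 * (0.453) = 0.906
  c_2 = 0
Equations for k = 0 and k = 1 (AR order 1):
  gamma(0) = phi_1 gamma(1) + c_0
  gamma(1) = phi_1 gamma(0) + c_1
Substituting the second into the first: gamma(0) (1 - phi_1^2) = c_0 + phi_1 c_1, so
  gamma(0) = (c_0 + phi_1 c_1) / (1 - phi_1^2) = (1.840544 + (-0.629)(0.906)) / (1 - (-0.629)^2) = 1.27067 / 0.604359 = 2.102509.
Therefore gamma(0) = 2.1025 (to 4 decimal places).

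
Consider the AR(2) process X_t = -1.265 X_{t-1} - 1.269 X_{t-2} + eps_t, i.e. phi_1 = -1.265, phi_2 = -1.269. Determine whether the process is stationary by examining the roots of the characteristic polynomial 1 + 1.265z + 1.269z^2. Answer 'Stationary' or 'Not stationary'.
\text{Not stationary}

The AR(p) characteristic polynomial is P(z) = 1 + 1.265z + 1.269z^2.
Stationarity requires all roots to lie outside the unit circle, i.e. |z| > 1 for every root.
Set 1 + (1.265) z + (1.269) z^2 = 0, i.e. a z^2 + b z + c = 0 with a = 1.269, b = 1.265, c = 1.
Discriminant D = b^2 - 4ac = (1.265)^2 - 4*(1.269)*1 = 1.600225 - (5.076) = -3.475775.
D < 0, so the roots are the complex-conjugate pair z = (-b +/- i sqrt(-D)) / (2a) = -0.4984 +/- 0.7346i.
For a conjugate pair |z|^2 = z * conj(z) = (product of roots) = c/a = 1/(1.269) = 0.788022, so |z| = sqrt(0.788022) = 0.8877 for both roots.
Moduli of all roots: 0.8877, 0.8877.
All moduli strictly greater than 1? No.
Verdict: Not stationary.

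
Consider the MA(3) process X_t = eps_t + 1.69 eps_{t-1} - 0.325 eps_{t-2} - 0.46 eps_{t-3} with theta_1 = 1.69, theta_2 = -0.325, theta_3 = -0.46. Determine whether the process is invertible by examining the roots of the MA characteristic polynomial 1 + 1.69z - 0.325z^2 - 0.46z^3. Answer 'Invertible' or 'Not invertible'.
\text{Not invertible}

The MA(q) characteristic polynomial is P(z) = 1 + 1.69z - 0.325z^2 - 0.46z^3.
Invertibility requires all roots to lie outside the unit circle, i.e. |z| > 1 for every root.
Degree 3: look for a simple real root z0 first, then factor out (1 - z/z0) and solve the remaining quadratic.
Testing z0 = -2: P(-2) = 1 + (1.69)(-2) + (-0.325)(-2)^2 + (-0.46)(-2)^3
  = 1 + (-3.38) + (-1.3) + (3.68) = 0.  So z_0 = -2 is a root, |z_0| = 2.
Divide out the factor (1 + 0.5 z) = (1 - z/z0) (since 1/z0 = -0.5):
  P(z) = (1 + 0.5 z)(1 + (1.19) z + (-0.92) z^2)
  [check: z-coef 1.19 - (-0.5) = 1.69; z^2-coef -0.92 - (-0.5)(1.19) = -0.325; z^3-coef -(-0.5)(-0.92) = -0.46.]
Remaining roots from the quadratic factor 1 + (1.19) z + (-0.92) z^2:
  Set 1 + (1.19) z + (-0.92) z^2 = 0, i.e. a z^2 + b z + c = 0 with a = -0.92, b = 1.19, c = 1.
  Discriminant D = b^2 - 4ac = (1.19)^2 - 4*(-0.92)*1 = 1.4161 - (-3.68) = 5.0961.
  D >= 0, so the roots are real: z = (-b +/- sqrt(D)) / (2a) = (-1.19 +/- 2.257454) / (-1.84).
    z_1 = (-1.19 + 2.257454) / (-1.84) = -0.5801,   |z_1| = 0.5801.
    z_2 = (-1.19 - 2.257454) / (-1.84) = 1.8736,   |z_2| = 1.8736.
Moduli of all roots: 2.0000, 0.5801, 1.8736.
All moduli strictly greater than 1? No.
Verdict: Not invertible.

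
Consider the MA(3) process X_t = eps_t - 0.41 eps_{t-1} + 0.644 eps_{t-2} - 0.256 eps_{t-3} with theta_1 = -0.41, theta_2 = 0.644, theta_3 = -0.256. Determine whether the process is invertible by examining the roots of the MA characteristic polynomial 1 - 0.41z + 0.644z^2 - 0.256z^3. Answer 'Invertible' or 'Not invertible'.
\text{Invertible}

The MA(q) characteristic polynomial is P(z) = 1 - 0.41z + 0.644z^2 - 0.256z^3.
Invertibility requires all roots to lie outside the unit circle, i.e. |z| > 1 for every root.
Degree 3: look for a simple real root z0 first, then factor out (1 - z/z0) and solve the remaining quadratic.
Testing z0 = 2.5: P(2.5) = 1 + (-0.41)(2.5) + (0.644)(2.5)^2 + (-0.256)(2.5)^3
  = 1 + (-1.025) + (4.025) + (-4) = 0.  So z_0 = 2.5 is a root, |z_0| = 2.5.
Divide out the factor (1 - 0.4 z) = (1 - z/z0) (since 1/z0 = 0.4):
  P(z) = (1 - 0.4 z)(1 + (-0.01) z + (0.64) z^2)
  [check: z-coef -0.01 - (0.4) = -0.41; z^2-coef 0.64 - (0.4)(-0.01) = 0.644; z^3-coef -(0.4)(0.64) = -0.256.]
Remaining roots from the quadratic factor 1 + (-0.01) z + (0.64) z^2:
  Set 1 + (-0.01) z + (0.64) z^2 = 0, i.e. a z^2 + b z + c = 0 with a = 0.64, b = -0.01, c = 1.
  Discriminant D = b^2 - 4ac = (-0.01)^2 - 4*(0.64)*1 = 0.0001 - (2.56) = -2.5599.
  D < 0, so the roots are the complex-conjugate pair z = (-b +/- i sqrt(-D)) / (2a) = 0.0078 +/- 1.25i.
  For a conjugate pair |z|^2 = z * conj(z) = (product of roots) = c/a = 1/(0.64) = 1.5625, so |z| = sqrt(1.5625) = 1.25 for both roots.
Moduli of all roots: 2.5000, 1.2500, 1.2500.
All moduli strictly greater than 1? Yes.
Verdict: Invertible.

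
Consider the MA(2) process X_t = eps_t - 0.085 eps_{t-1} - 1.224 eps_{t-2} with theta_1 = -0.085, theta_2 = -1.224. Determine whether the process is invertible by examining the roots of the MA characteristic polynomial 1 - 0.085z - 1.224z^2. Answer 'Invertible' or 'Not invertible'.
\text{Not invertible}

The MA(q) characteristic polynomial is P(z) = 1 - 0.085z - 1.224z^2.
Invertibility requires all roots to lie outside the unit circle, i.e. |z| > 1 for every root.
Set 1 + (-0.085) z + (-1.224) z^2 = 0, i.e. a z^2 + b z + c = 0 with a = -1.224, b = -0.085, c = 1.
Discriminant D = b^2 - 4ac = (-0.085)^2 - 4*(-1.224)*1 = 0.007225 - (-4.896) = 4.903225.
D >= 0, so the roots are real: z = (-b +/- sqrt(D)) / (2a) = (0.085 +/- 2.214323) / (-2.448).
  z_1 = (0.085 + 2.214323) / (-2.448) = -0.9393,   |z_1| = 0.9393.
  z_2 = (0.085 - 2.214323) / (-2.448) = 0.8698,   |z_2| = 0.8698.
Moduli of all roots: 0.9393, 0.8698.
All moduli strictly greater than 1? No.
Verdict: Not invertible.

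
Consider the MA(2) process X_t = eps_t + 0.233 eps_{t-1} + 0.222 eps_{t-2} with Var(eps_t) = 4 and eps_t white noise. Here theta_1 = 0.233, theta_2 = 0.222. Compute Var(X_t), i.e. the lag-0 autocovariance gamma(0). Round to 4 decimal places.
\gamma(0) = 4.4143

For an MA(q) process X_t = eps_t + sum_i theta_i eps_{t-i} with
Var(eps_t) = sigma^2, the variance is
  gamma(0) = sigma^2 * (1 + sum_i theta_i^2).
  sum_i theta_i^2 = (0.233)^2 + (0.222)^2 = 0.054289 + 0.049284 = 0.103573.
  gamma(0) = 4 * (1 + 0.103573) = 4 * 1.103573 = 4.414292, which rounds to 4.4143.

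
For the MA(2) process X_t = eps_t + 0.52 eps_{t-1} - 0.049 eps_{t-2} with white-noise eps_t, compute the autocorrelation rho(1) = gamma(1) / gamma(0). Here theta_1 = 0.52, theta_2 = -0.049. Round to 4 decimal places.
\rho(1) = 0.3885

For an MA(q) process with theta_0 = 1, the autocovariance is
  gamma(k) = sigma^2 * sum_{i=0..q-k} theta_i * theta_{i+k},
and rho(k) = gamma(k) / gamma(0). Sigma^2 cancels.
  numerator   = (1)*(0.52) + (0.52)*(-0.049) = 0.49452.
  denominator = (1)^2 + (0.52)^2 + (-0.049)^2 = 1.272801.
  rho(1) = 0.49452 / 1.272801 = 0.3885.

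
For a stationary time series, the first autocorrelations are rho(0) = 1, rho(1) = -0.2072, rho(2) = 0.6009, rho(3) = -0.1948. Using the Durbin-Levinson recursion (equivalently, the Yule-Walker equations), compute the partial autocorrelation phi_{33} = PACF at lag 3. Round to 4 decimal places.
\phi_{33} = -0.0350

The PACF at lag k is phi_{kk}, the last component of the solution
to the Yule-Walker system G_k phi = r_k where
  (G_k)_{ij} = rho(|i - j|), (r_k)_i = rho(i), i,j = 1..k.
Equivalently, Durbin-Levinson gives phi_{kk} iteratively:
  phi_{11} = rho(1)
  phi_{kk} = [rho(k) - sum_{j=1..k-1} phi_{k-1,j} rho(k-j)]
            / [1 - sum_{j=1..k-1} phi_{k-1,j} rho(j)],
  phi_{k,j} = phi_{k-1,j} - phi_{kk} phi_{k-1,k-j},  j = 1..k-1.
Step k = 1:
  phi_11 = rho(1) = -0.2072.
Step k = 2:
  phi_22 = [rho(2) - phi_11 rho(1)] / [1 - phi_11 rho(1)] = [0.6009 - (-0.2072)(-0.2072)] / [1 - (-0.2072)(-0.2072)]
         = 0.55796816 / 0.95706816 = 0.582997.
  Update: phi_21 = phi_11 - phi_22 phi_11 = -0.2072 - (0.582997)(-0.2072) = -0.086403.
Step k = 3:
  phi_33 = [rho(3) - phi_21 rho(2) - phi_22 rho(1)] / [1 - phi_21 rho(1) - phi_22 rho(2)]
    numerator   = -0.1948 - (-0.086403)(0.6009) - (0.582997)(-0.2072) = -0.02208342
    denominator = 1 - (-0.086403)(-0.2072) - (0.582997)(0.6009) = 0.63177423
  phi_33 = -0.02208342 / 0.63177423 = -0.035.
Therefore phi_{33} = -0.0350.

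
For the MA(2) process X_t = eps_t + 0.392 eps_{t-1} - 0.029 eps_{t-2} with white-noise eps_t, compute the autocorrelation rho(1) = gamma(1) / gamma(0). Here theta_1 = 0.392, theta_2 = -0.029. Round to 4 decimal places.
\rho(1) = 0.3297

For an MA(q) process with theta_0 = 1, the autocovariance is
  gamma(k) = sigma^2 * sum_{i=0..q-k} theta_i * theta_{i+k},
and rho(k) = gamma(k) / gamma(0). Sigma^2 cancels.
  numerator   = (1)*(0.392) + (0.392)*(-0.029) = 0.380632.
  denominator = (1)^2 + (0.392)^2 + (-0.029)^2 = 1.154505.
  rho(1) = 0.380632 / 1.154505 = 0.3297.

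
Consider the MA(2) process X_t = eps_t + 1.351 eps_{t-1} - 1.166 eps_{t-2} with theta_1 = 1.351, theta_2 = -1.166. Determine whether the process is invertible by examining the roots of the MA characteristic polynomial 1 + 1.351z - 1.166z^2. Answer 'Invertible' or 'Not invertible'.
\text{Not invertible}

The MA(q) characteristic polynomial is P(z) = 1 + 1.351z - 1.166z^2.
Invertibility requires all roots to lie outside the unit circle, i.e. |z| > 1 for every root.
Set 1 + (1.351) z + (-1.166) z^2 = 0, i.e. a z^2 + b z + c = 0 with a = -1.166, b = 1.351, c = 1.
Discriminant D = b^2 - 4ac = (1.351)^2 - 4*(-1.166)*1 = 1.825201 - (-4.664) = 6.489201.
D >= 0, so the roots are real: z = (-b +/- sqrt(D)) / (2a) = (-1.351 +/- 2.547391) / (-2.332).
  z_1 = (-1.351 + 2.547391) / (-2.332) = -0.513,   |z_1| = 0.513.
  z_2 = (-1.351 - 2.547391) / (-2.332) = 1.6717,   |z_2| = 1.6717.
Moduli of all roots: 0.5130, 1.6717.
All moduli strictly greater than 1? No.
Verdict: Not invertible.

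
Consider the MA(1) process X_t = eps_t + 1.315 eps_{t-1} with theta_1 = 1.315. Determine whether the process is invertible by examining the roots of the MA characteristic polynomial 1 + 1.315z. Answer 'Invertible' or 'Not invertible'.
\text{Not invertible}

The MA(q) characteristic polynomial is P(z) = 1 + 1.315z.
Invertibility requires all roots to lie outside the unit circle, i.e. |z| > 1 for every root.
This is linear in z: 1 + (1.315) z = 0  =>  z = -1/(1.315) = -0.760456,  |z| = 0.760456.
Moduli of all roots: 0.7605.
All moduli strictly greater than 1? No.
Verdict: Not invertible.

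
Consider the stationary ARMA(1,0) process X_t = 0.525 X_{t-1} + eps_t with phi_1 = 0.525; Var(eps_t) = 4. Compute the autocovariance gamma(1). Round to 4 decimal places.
\gamma(1) = 2.8991

Multiply the model equation by X_{t-k} and take expectations. With theta_0 = psi_0 = 1 and psi_j the MA(infinity) weights, this gives
  gamma(k) - sum_i phi_i gamma(k-i) = c_k,
  c_k = sigma^2 * sum_{j=k..q} theta_j psi_{j-k}   (c_k = 0 for k > q),
using gamma(-m) = gamma(m).
Pure AR (q = 0): c_0 = sigma^2 = 4, c_k = 0 for k >= 1.
Equations for k = 0 and k = 1 (AR order 1):
  gamma(0) = phi_1 gamma(1) + c_0
  gamma(1) = phi_1 gamma(0) + c_1
Substituting the second into the first: gamma(0) (1 - phi_1^2) = c_0 + phi_1 c_1, so
  gamma(0) = c_0 / (1 - phi_1^2) = 4 / (1 - (0.525)^2) = 4 / 0.724375 = 5.522002.
  gamma(1) = phi_1 gamma(0) = (0.525)(5.522002) = 2.899051.
Therefore gamma(1) = 2.8991 (to 4 decimal places).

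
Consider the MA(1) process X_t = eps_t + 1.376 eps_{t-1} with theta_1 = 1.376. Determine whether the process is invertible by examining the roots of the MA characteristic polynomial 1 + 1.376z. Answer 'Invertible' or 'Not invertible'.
\text{Not invertible}

The MA(q) characteristic polynomial is P(z) = 1 + 1.376z.
Invertibility requires all roots to lie outside the unit circle, i.e. |z| > 1 for every root.
This is linear in z: 1 + (1.376) z = 0  =>  z = -1/(1.376) = -0.726744,  |z| = 0.726744.
Moduli of all roots: 0.7267.
All moduli strictly greater than 1? No.
Verdict: Not invertible.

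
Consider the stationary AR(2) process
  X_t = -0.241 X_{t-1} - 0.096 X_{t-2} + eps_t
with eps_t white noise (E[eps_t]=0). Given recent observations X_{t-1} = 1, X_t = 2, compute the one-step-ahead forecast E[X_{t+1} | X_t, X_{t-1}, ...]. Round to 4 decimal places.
E[X_{t+1} \mid \mathcal F_t] = -0.5780

For an AR(p) model X_t = c + sum_i phi_i X_{t-i} + eps_t, the
one-step-ahead conditional mean is
  E[X_{t+1} | X_t, ...] = c + sum_i phi_i X_{t+1-i}.
Substitute known values:
  E[X_{t+1} | ...] = (-0.241) * (2) + (-0.096) * (1)
                   = -0.5780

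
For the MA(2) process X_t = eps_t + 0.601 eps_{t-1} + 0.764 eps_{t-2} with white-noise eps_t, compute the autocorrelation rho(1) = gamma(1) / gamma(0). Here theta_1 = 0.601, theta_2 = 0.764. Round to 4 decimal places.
\rho(1) = 0.5451

For an MA(q) process with theta_0 = 1, the autocovariance is
  gamma(k) = sigma^2 * sum_{i=0..q-k} theta_i * theta_{i+k},
and rho(k) = gamma(k) / gamma(0). Sigma^2 cancels.
  numerator   = (1)*(0.601) + (0.601)*(0.764) = 1.060164.
  denominator = (1)^2 + (0.601)^2 + (0.764)^2 = 1.944897.
  rho(1) = 1.060164 / 1.944897 = 0.5451.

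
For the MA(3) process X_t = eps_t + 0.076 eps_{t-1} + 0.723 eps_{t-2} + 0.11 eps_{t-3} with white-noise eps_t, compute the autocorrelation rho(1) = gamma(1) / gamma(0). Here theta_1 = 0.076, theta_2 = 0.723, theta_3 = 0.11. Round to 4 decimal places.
\rho(1) = 0.1366

For an MA(q) process with theta_0 = 1, the autocovariance is
  gamma(k) = sigma^2 * sum_{i=0..q-k} theta_i * theta_{i+k},
and rho(k) = gamma(k) / gamma(0). Sigma^2 cancels.
  numerator   = (1)*(0.076) + (0.076)*(0.723) + (0.723)*(0.11) = 0.210478.
  denominator = (1)^2 + (0.076)^2 + (0.723)^2 + (0.11)^2 = 1.540605.
  rho(1) = 0.210478 / 1.540605 = 0.1366.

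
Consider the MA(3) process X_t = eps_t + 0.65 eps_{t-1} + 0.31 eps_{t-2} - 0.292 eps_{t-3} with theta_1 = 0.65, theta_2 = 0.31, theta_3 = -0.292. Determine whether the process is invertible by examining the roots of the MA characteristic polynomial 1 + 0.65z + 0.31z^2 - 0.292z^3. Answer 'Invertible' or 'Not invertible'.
\text{Invertible}

The MA(q) characteristic polynomial is P(z) = 1 + 0.65z + 0.31z^2 - 0.292z^3.
Invertibility requires all roots to lie outside the unit circle, i.e. |z| > 1 for every root.
Degree 3: look for a simple real root z0 first, then factor out (1 - z/z0) and solve the remaining quadratic.
Testing z0 = 2.5: P(2.5) = 1 + (0.65)(2.5) + (0.31)(2.5)^2 + (-0.292)(2.5)^3
  = 1 + (1.625) + (1.9375) + (-4.5625) = 0.  So z_0 = 2.5 is a root, |z_0| = 2.5.
Divide out the factor (1 - 0.4 z) = (1 - z/z0) (since 1/z0 = 0.4):
  P(z) = (1 - 0.4 z)(1 + (1.05) z + (0.73) z^2)
  [check: z-coef 1.05 - (0.4) = 0.65; z^2-coef 0.73 - (0.4)(1.05) = 0.31; z^3-coef -(0.4)(0.73) = -0.292.]
Remaining roots from the quadratic factor 1 + (1.05) z + (0.73) z^2:
  Set 1 + (1.05) z + (0.73) z^2 = 0, i.e. a z^2 + b z + c = 0 with a = 0.73, b = 1.05, c = 1.
  Discriminant D = b^2 - 4ac = (1.05)^2 - 4*(0.73)*1 = 1.1025 - (2.92) = -1.8175.
  D < 0, so the roots are the complex-conjugate pair z = (-b +/- i sqrt(-D)) / (2a) = -0.7192 +/- 0.9234i.
  For a conjugate pair |z|^2 = z * conj(z) = (product of roots) = c/a = 1/(0.73) = 1.369863, so |z| = sqrt(1.369863) = 1.1704 for both roots.
Moduli of all roots: 2.5000, 1.1704, 1.1704.
All moduli strictly greater than 1? Yes.
Verdict: Invertible.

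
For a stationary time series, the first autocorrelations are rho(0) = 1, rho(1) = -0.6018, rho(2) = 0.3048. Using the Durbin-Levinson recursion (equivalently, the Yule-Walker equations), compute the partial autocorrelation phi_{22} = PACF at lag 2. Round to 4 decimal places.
\phi_{22} = -0.0899

The PACF at lag k is phi_{kk}, the last component of the solution
to the Yule-Walker system G_k phi = r_k where
  (G_k)_{ij} = rho(|i - j|), (r_k)_i = rho(i), i,j = 1..k.
Equivalently, Durbin-Levinson gives phi_{kk} iteratively:
  phi_{11} = rho(1)
  phi_{kk} = [rho(k) - sum_{j=1..k-1} phi_{k-1,j} rho(k-j)]
            / [1 - sum_{j=1..k-1} phi_{k-1,j} rho(j)],
  phi_{k,j} = phi_{k-1,j} - phi_{kk} phi_{k-1,k-j},  j = 1..k-1.
Step k = 1:
  phi_11 = rho(1) = -0.6018.
Step k = 2:
  phi_22 = [rho(2) - phi_11 rho(1)] / [1 - phi_11 rho(1)] = [0.3048 - (-0.6018)(-0.6018)] / [1 - (-0.6018)(-0.6018)]
         = -0.05736324 / 0.63783676 = -0.0899.
Therefore phi_{22} = -0.0899.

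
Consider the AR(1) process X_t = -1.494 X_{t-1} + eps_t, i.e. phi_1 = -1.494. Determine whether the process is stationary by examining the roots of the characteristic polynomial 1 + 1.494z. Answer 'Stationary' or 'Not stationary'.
\text{Not stationary}

The AR(p) characteristic polynomial is P(z) = 1 + 1.494z.
Stationarity requires all roots to lie outside the unit circle, i.e. |z| > 1 for every root.
This is linear in z: 1 + (1.494) z = 0  =>  z = -1/(1.494) = -0.669344,  |z| = 0.669344.
Moduli of all roots: 0.6693.
All moduli strictly greater than 1? No.
Verdict: Not stationary.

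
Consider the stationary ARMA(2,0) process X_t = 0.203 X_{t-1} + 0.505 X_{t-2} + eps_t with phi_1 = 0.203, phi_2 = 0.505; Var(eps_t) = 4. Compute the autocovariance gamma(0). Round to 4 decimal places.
\gamma(0) = 6.4549

Multiply the model equation by X_{t-k} and take expectations. With theta_0 = psi_0 = 1 and psi_j the MA(infinity) weights, this gives
  gamma(k) - sum_i phi_i gamma(k-i) = c_k,
  c_k = sigma^2 * sum_{j=k..q} theta_j psi_{j-k}   (c_k = 0 for k > q),
using gamma(-m) = gamma(m).
Pure AR (q = 0): c_0 = sigma^2 = 4, c_k = 0 for k >= 1.
Equations for k = 0, 1, 2 (AR order 2, c_2 = 0):
  (E0) gamma(0) = phi_1 gamma(1) + phi_2 gamma(2) + c_0
  (E1) gamma(1) = phi_1 gamma(0) + phi_2 gamma(1) + c_1
  (E2) gamma(2) = phi_1 gamma(1) + phi_2 gamma(0)
From (E1): gamma(1) = A gamma(0) + B with
  A = phi_1 / (1 - phi_2) = 0.203 / 0.495 = 0.410101,   B = c_1 / (1 - phi_2) = 0 / 0.495 = 0.
Insert (E2) into (E0): gamma(0) (1 - phi_2^2) = phi_1 (1 + phi_2) gamma(1) + c_0.
  phi_1 (1 + phi_2) = (0.203)(1.505) = 0.305515,   1 - phi_2^2 = 0.744975.
Replace gamma(1) by A gamma(0) + B and collect gamma(0):
  gamma(0) [0.744975 - (0.305515)(0.410101)] = c_0 = 4
  gamma(0) * 0.619683 = 4
  gamma(0) = 4 / 0.619683 = 6.454913.
Therefore gamma(0) = 6.4549 (to 4 decimal places).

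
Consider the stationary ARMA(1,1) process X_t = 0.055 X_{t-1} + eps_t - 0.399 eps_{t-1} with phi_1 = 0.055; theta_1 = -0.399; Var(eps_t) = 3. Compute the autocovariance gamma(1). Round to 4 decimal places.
\gamma(1) = -1.0124

Multiply the model equation by X_{t-k} and take expectations. With theta_0 = psi_0 = 1 and psi_j the MA(infinity) weights, this gives
  gamma(k) - sum_i phi_i gamma(k-i) = c_k,
  c_k = sigma^2 * sum_{j=k..q} theta_j psi_{j-k}   (c_k = 0 for k > q),
using gamma(-m) = gamma(m).
psi-weights needed (psi_j = theta_j + sum_i phi_i psi_{j-i}):
  psi_1 = theta_1 + phi_1 = -0.399 + (0.055) = -0.344
Right-hand sides:
  c_0 = sigma^2 (1 + theta_1 psi_1) = 3 * (1 + (-0.399)(-0.344)) = 3 * 1.137256 = 3.411768
  c_1 = sigma^2 theta_1 = 3 * (-0.399) = -1.197
  c_2 = 0
Equations for k = 0 and k = 1 (AR order 1):
  gamma(0) = phi_1 gamma(1) + c_0
  gamma(1) = phi_1 gamma(0) + c_1
Substituting the second into the first: gamma(0) (1 - phi_1^2) = c_0 + phi_1 c_1, so
  gamma(0) = (c_0 + phi_1 c_1) / (1 - phi_1^2) = (3.411768 + (0.055)(-1.197)) / (1 - (0.055)^2) = 3.345933 / 0.996975 = 3.356085.
  gamma(1) = phi_1 gamma(0) + c_1 = (0.055)(3.356085) + (-1.197) = -1.012415.
Therefore gamma(1) = -1.0124 (to 4 decimal places).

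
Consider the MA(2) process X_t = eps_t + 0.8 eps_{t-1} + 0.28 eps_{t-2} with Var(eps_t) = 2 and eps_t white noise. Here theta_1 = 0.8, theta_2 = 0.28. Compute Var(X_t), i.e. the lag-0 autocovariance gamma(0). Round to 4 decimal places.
\gamma(0) = 3.4368

For an MA(q) process X_t = eps_t + sum_i theta_i eps_{t-i} with
Var(eps_t) = sigma^2, the variance is
  gamma(0) = sigma^2 * (1 + sum_i theta_i^2).
  sum_i theta_i^2 = (0.8)^2 + (0.28)^2 = 0.64 + 0.0784 = 0.7184.
  gamma(0) = 2 * (1 + 0.7184) = 2 * 1.7184 = 3.4368.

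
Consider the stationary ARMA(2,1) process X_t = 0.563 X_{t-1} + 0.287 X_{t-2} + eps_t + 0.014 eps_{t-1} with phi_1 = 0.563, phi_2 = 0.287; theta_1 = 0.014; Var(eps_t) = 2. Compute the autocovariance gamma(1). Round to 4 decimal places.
\gamma(1) = 4.7123

Multiply the model equation by X_{t-k} and take expectations. With theta_0 = psi_0 = 1 and psi_j the MA(infinity) weights, this gives
  gamma(k) - sum_i phi_i gamma(k-i) = c_k,
  c_k = sigma^2 * sum_{j=k..q} theta_j psi_{j-k}   (c_k = 0 for k > q),
using gamma(-m) = gamma(m).
psi-weights needed (psi_j = theta_j + sum_i phi_i psi_{j-i}):
  psi_1 = theta_1 + phi_1 = 0.014 + (0.563) = 0.577
Right-hand sides:
  c_0 = sigma^2 (1 + theta_1 psi_1) = 2 * (1 + (0.014)(0.577)) = 2 * 1.008078 = 2.016156
  c_1 = sigma^2 theta_1 = 2 * (0.014) = 0.028
  c_2 = 0
Equations for k = 0, 1, 2 (AR order 2, c_2 = 0):
  (E0) gamma(0) = phi_1 gamma(1) + phi_2 gamma(2) + c_0
  (E1) gamma(1) = phi_1 gamma(0) + phi_2 gamma(1) + c_1
  (E2) gamma(2) = phi_1 gamma(1) + phi_2 gamma(0)
From (E1): gamma(1) = A gamma(0) + B with
  A = phi_1 / (1 - phi_2) = 0.563 / 0.713 = 0.789621,   B = c_1 / (1 - phi_2) = 0.028 / 0.713 = 0.039271.
Insert (E2) into (E0): gamma(0) (1 - phi_2^2) = phi_1 (1 + phi_2) gamma(1) + c_0.
  phi_1 (1 + phi_2) = (0.563)(1.287) = 0.724581,   1 - phi_2^2 = 0.917631.
Replace gamma(1) by A gamma(0) + B and collect gamma(0):
  gamma(0) [0.917631 - (0.724581)(0.789621)] = (0.724581)(0.039271) + 2.016156
  gamma(0) * 0.345486 = 2.044611
  gamma(0) = 2.044611 / 0.345486 = 5.918065.
  gamma(1) = A gamma(0) + B = (0.789621)(5.918065) + (0.039271) = 4.712301.
Therefore gamma(1) = 4.7123 (to 4 decimal places).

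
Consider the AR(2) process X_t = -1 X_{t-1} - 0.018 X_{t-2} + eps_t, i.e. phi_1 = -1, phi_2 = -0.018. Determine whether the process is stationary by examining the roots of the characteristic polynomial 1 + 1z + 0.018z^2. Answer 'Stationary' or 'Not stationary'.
\text{Stationary}

The AR(p) characteristic polynomial is P(z) = 1 + 1z + 0.018z^2.
Stationarity requires all roots to lie outside the unit circle, i.e. |z| > 1 for every root.
Set 1 + (1) z + (0.018) z^2 = 0, i.e. a z^2 + b z + c = 0 with a = 0.018, b = 1, c = 1.
Discriminant D = b^2 - 4ac = (1)^2 - 4*(0.018)*1 = 1 - (0.072) = 0.928.
D >= 0, so the roots are real: z = (-b +/- sqrt(D)) / (2a) = (-1 +/- 0.963328) / (0.036).
  z_1 = (-1 + 0.963328) / (0.036) = -1.0187,   |z_1| = 1.0187.
  z_2 = (-1 - 0.963328) / (0.036) = -54.5369,   |z_2| = 54.5369.
Moduli of all roots: 1.0187, 54.5369.
All moduli strictly greater than 1? Yes.
Verdict: Stationary.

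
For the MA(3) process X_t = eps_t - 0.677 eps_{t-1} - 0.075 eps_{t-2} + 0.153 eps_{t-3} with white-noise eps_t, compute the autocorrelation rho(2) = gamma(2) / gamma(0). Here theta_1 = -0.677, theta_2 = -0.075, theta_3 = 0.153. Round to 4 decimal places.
\rho(2) = -0.1201

For an MA(q) process with theta_0 = 1, the autocovariance is
  gamma(k) = sigma^2 * sum_{i=0..q-k} theta_i * theta_{i+k},
and rho(k) = gamma(k) / gamma(0). Sigma^2 cancels.
  numerator   = (1)*(-0.075) + (-0.677)*(0.153) = -0.178581.
  denominator = (1)^2 + (-0.677)^2 + (-0.075)^2 + (0.153)^2 = 1.487363.
  rho(2) = -0.178581 / 1.487363 = -0.1201.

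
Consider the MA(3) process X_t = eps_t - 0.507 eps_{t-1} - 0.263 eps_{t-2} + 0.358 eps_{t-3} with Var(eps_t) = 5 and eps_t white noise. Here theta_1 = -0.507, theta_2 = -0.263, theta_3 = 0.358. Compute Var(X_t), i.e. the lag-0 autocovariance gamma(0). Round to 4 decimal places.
\gamma(0) = 7.2719

For an MA(q) process X_t = eps_t + sum_i theta_i eps_{t-i} with
Var(eps_t) = sigma^2, the variance is
  gamma(0) = sigma^2 * (1 + sum_i theta_i^2).
  sum_i theta_i^2 = (-0.507)^2 + (-0.263)^2 + (0.358)^2 = 0.257049 + 0.069169 + 0.128164 = 0.454382.
  gamma(0) = 5 * (1 + 0.454382) = 5 * 1.454382 = 7.27191, which rounds to 7.2719.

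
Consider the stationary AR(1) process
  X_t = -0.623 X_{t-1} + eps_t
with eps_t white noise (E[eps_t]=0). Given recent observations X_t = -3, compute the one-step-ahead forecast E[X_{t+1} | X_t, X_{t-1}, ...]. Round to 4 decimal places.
E[X_{t+1} \mid \mathcal F_t] = 1.8690

For an AR(p) model X_t = c + sum_i phi_i X_{t-i} + eps_t, the
one-step-ahead conditional mean is
  E[X_{t+1} | X_t, ...] = c + sum_i phi_i X_{t+1-i}.
Substitute known values:
  E[X_{t+1} | ...] = (-0.623) * (-3)
                   = 1.8690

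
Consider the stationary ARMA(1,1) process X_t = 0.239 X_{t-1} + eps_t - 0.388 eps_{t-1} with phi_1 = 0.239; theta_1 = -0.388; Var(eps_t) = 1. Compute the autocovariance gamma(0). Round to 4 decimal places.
\gamma(0) = 1.0235

Multiply the model equation by X_{t-k} and take expectations. With theta_0 = psi_0 = 1 and psi_j the MA(infinity) weights, this gives
  gamma(k) - sum_i phi_i gamma(k-i) = c_k,
  c_k = sigma^2 * sum_{j=k..q} theta_j psi_{j-k}   (c_k = 0 for k > q),
using gamma(-m) = gamma(m).
psi-weights needed (psi_j = theta_j + sum_i phi_i psi_{j-i}):
  psi_1 = theta_1 + phi_1 = -0.388 + (0.239) = -0.149
Right-hand sides:
  c_0 = sigma^2 (1 + theta_1 psi_1) = 1 * (1 + (-0.388)(-0.149)) = 1 * 1.057812 = 1.057812
  c_1 = sigma^2 theta_1 = 1 * (-0.388) = -0.388
  c_2 = 0
Equations for k = 0 and k = 1 (AR order 1):
  gamma(0) = phi_1 gamma(1) + c_0
  gamma(1) = phi_1 gamma(0) + c_1
Substituting the second into the first: gamma(0) (1 - phi_1^2) = c_0 + phi_1 c_1, so
  gamma(0) = (c_0 + phi_1 c_1) / (1 - phi_1^2) = (1.057812 + (0.239)(-0.388)) / (1 - (0.239)^2) = 0.96508 / 0.942879 = 1.023546.
Therefore gamma(0) = 1.0235 (to 4 decimal places).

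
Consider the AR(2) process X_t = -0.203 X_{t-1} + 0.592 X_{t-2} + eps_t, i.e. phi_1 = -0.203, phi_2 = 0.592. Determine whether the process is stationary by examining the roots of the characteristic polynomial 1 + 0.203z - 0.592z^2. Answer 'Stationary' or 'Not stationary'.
\text{Stationary}

The AR(p) characteristic polynomial is P(z) = 1 + 0.203z - 0.592z^2.
Stationarity requires all roots to lie outside the unit circle, i.e. |z| > 1 for every root.
Set 1 + (0.203) z + (-0.592) z^2 = 0, i.e. a z^2 + b z + c = 0 with a = -0.592, b = 0.203, c = 1.
Discriminant D = b^2 - 4ac = (0.203)^2 - 4*(-0.592)*1 = 0.041209 - (-2.368) = 2.409209.
D >= 0, so the roots are real: z = (-b +/- sqrt(D)) / (2a) = (-0.203 +/- 1.552163) / (-1.184).
  z_1 = (-0.203 + 1.552163) / (-1.184) = -1.1395,   |z_1| = 1.1395.
  z_2 = (-0.203 - 1.552163) / (-1.184) = 1.4824,   |z_2| = 1.4824.
Moduli of all roots: 1.1395, 1.4824.
All moduli strictly greater than 1? Yes.
Verdict: Stationary.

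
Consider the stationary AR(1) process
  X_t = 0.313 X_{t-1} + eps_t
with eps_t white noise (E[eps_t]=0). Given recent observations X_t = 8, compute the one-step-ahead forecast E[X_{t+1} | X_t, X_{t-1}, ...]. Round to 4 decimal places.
E[X_{t+1} \mid \mathcal F_t] = 2.5040

For an AR(p) model X_t = c + sum_i phi_i X_{t-i} + eps_t, the
one-step-ahead conditional mean is
  E[X_{t+1} | X_t, ...] = c + sum_i phi_i X_{t+1-i}.
Substitute known values:
  E[X_{t+1} | ...] = (0.313) * (8)
                   = 2.5040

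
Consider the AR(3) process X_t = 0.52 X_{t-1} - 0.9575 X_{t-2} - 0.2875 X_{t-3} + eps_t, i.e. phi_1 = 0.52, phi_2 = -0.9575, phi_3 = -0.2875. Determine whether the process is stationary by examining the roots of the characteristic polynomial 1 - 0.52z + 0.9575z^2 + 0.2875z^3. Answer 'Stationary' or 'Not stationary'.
\text{Not stationary}

The AR(p) characteristic polynomial is P(z) = 1 - 0.52z + 0.9575z^2 + 0.2875z^3.
Stationarity requires all roots to lie outside the unit circle, i.e. |z| > 1 for every root.
Degree 3: look for a simple real root z0 first, then factor out (1 - z/z0) and solve the remaining quadratic.
Testing z0 = -4: P(-4) = 1 + (-0.52)(-4) + (0.9575)(-4)^2 + (0.2875)(-4)^3
  = 1 + (2.08) + (15.32) + (-18.4) = 0.  So z_0 = -4 is a root, |z_0| = 4.
Divide out the factor (1 + 0.25 z) = (1 - z/z0) (since 1/z0 = -0.25):
  P(z) = (1 + 0.25 z)(1 + (-0.77) z + (1.15) z^2)
  [check: z-coef -0.77 - (-0.25) = -0.52; z^2-coef 1.15 - (-0.25)(-0.77) = 0.9575; z^3-coef -(-0.25)(1.15) = 0.2875.]
Remaining roots from the quadratic factor 1 + (-0.77) z + (1.15) z^2:
  Set 1 + (-0.77) z + (1.15) z^2 = 0, i.e. a z^2 + b z + c = 0 with a = 1.15, b = -0.77, c = 1.
  Discriminant D = b^2 - 4ac = (-0.77)^2 - 4*(1.15)*1 = 0.5929 - (4.6) = -4.0071.
  D < 0, so the roots are the complex-conjugate pair z = (-b +/- i sqrt(-D)) / (2a) = 0.3348 +/- 0.8703i.
  For a conjugate pair |z|^2 = z * conj(z) = (product of roots) = c/a = 1/(1.15) = 0.869565, so |z| = sqrt(0.869565) = 0.9325 for both roots.
Moduli of all roots: 4.0000, 0.9325, 0.9325.
All moduli strictly greater than 1? No.
Verdict: Not stationary.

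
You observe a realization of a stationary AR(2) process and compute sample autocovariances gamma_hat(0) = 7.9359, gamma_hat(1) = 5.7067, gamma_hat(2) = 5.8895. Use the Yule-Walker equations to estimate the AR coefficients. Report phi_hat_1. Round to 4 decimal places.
\hat\phi_{1} = 0.3840

The Yule-Walker equations for an AR(p) process read, in matrix form,
  Gamma_p phi = r_p,   with   (Gamma_p)_{ij} = gamma(|i - j|),
                       (r_p)_i = gamma(i),   i,j = 1..p.
Substitute the sample gammas (Toeplitz matrix and right-hand side of size 2):
  Gamma_p = [[7.9359, 5.7067], [5.7067, 7.9359]]
  r_p     = [5.7067, 5.8895]
Written out:
  7.9359 phi_1 + 5.7067 phi_2 = 5.7067
  5.7067 phi_1 + 7.9359 phi_2 = 5.8895
Solve by Cramer's rule:
  det = gamma(0)^2 - gamma(1)^2 = (7.9359)^2 - (5.7067)^2 = 62.97850881 - 32.56642489 = 30.41208392
  phi_hat_1 = [gamma(1) gamma(0) - gamma(1) gamma(2)] / det = [(5.7067)(7.9359) - (5.7067)(5.8895)] / 30.41208392 = 11.67819088 / 30.41208392 = 0.384
  phi_hat_2 = [gamma(0) gamma(2) - gamma(1)^2] / det = [(7.9359)(5.8895) - (5.7067)^2] / 30.41208392 = 14.17205816 / 30.41208392 = 0.466
So phi_hat = [0.3840, 0.4660].
Therefore phi_hat_1 = 0.3840.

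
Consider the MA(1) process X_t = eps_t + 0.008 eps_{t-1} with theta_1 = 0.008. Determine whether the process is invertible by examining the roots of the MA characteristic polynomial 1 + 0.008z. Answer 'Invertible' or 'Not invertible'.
\text{Invertible}

The MA(q) characteristic polynomial is P(z) = 1 + 0.008z.
Invertibility requires all roots to lie outside the unit circle, i.e. |z| > 1 for every root.
This is linear in z: 1 + (0.008) z = 0  =>  z = -1/(0.008) = -125,  |z| = 125.
Moduli of all roots: 125.0000.
All moduli strictly greater than 1? Yes.
Verdict: Invertible.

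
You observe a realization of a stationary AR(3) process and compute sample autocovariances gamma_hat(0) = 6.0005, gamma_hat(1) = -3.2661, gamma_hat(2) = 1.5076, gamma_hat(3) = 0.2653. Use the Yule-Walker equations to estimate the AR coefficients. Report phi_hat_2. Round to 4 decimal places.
\hat\phi_{2} = 0.0640

The Yule-Walker equations for an AR(p) process read, in matrix form,
  Gamma_p phi = r_p,   with   (Gamma_p)_{ij} = gamma(|i - j|),
                       (r_p)_i = gamma(i),   i,j = 1..p.
Substitute the sample gammas (Toeplitz matrix and right-hand side of size 3):
  Gamma_p = [[6.0005, -3.2661, 1.5076], [-3.2661, 6.0005, -3.2661], [1.5076, -3.2661, 6.0005]]
  r_p     = [-3.2661, 1.5076, 0.2653]
Written out (R1..R3):
  (R1) 6.0005 phi_1 - 3.2661 phi_2 + 1.5076 phi_3 = -3.2661
  (R2) -3.2661 phi_1 + 6.0005 phi_2 - 3.2661 phi_3 = 1.5076
  (R3) 1.5076 phi_1 - 3.2661 phi_2 + 6.0005 phi_3 = 0.2653
Gaussian elimination:
  R2 <- R2 - (-3.2661/6.0005) R1 = R2 - (-0.544305) R1:  4.222747 phi_2 - 2.445506 phi_3 = -0.270153
  R3 <- R3 - (1.5076/6.0005) R1 = R3 - (0.251246) R1:  -2.445506 phi_2 + 5.621722 phi_3 = 1.085894
  R3 <- R3 - (-2.445506/4.222747) R2 = R3 - (-0.579127) R2:  4.205463 phi_3 = 0.929441
Back-substitution:
  phi_hat_3 = 0.929441 / 4.205463 = 0.221008
  phi_hat_2 = (-0.270153 - (-2.445506)(0.221008)) / 4.222747 = 0.064016
  phi_hat_1 = (-3.2661 - (-3.2661)(0.064016) - (1.5076)(0.221008)) / 6.0005 = -0.564988
So phi_hat = [-0.5650, 0.0640, 0.2210].
Therefore phi_hat_2 = 0.0640.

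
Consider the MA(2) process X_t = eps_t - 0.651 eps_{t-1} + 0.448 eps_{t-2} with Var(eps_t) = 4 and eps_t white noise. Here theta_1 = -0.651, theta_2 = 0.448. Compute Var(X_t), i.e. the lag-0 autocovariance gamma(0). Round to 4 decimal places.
\gamma(0) = 6.4980

For an MA(q) process X_t = eps_t + sum_i theta_i eps_{t-i} with
Var(eps_t) = sigma^2, the variance is
  gamma(0) = sigma^2 * (1 + sum_i theta_i^2).
  sum_i theta_i^2 = (-0.651)^2 + (0.448)^2 = 0.423801 + 0.200704 = 0.624505.
  gamma(0) = 4 * (1 + 0.624505) = 4 * 1.624505 = 6.49802, which rounds to 6.4980.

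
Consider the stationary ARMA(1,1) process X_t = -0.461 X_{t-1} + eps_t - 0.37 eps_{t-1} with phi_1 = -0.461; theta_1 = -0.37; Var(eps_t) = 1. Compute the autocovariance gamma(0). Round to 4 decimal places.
\gamma(0) = 1.8769

Multiply the model equation by X_{t-k} and take expectations. With theta_0 = psi_0 = 1 and psi_j the MA(infinity) weights, this gives
  gamma(k) - sum_i phi_i gamma(k-i) = c_k,
  c_k = sigma^2 * sum_{j=k..q} theta_j psi_{j-k}   (c_k = 0 for k > q),
using gamma(-m) = gamma(m).
psi-weights needed (psi_j = theta_j + sum_i phi_i psi_{j-i}):
  psi_1 = theta_1 + phi_1 = -0.37 + (-0.461) = -0.831
Right-hand sides:
  c_0 = sigma^2 (1 + theta_1 psi_1) = 1 * (1 + (-0.37)(-0.831)) = 1 * 1.30747 = 1.30747
  c_1 = sigma^2 theta_1 = 1 * (-0.37) = -0.37
  c_2 = 0
Equations for k = 0 and k = 1 (AR order 1):
  gamma(0) = phi_1 gamma(1) + c_0
  gamma(1) = phi_1 gamma(0) + c_1
Substituting the second into the first: gamma(0) (1 - phi_1^2) = c_0 + phi_1 c_1, so
  gamma(0) = (c_0 + phi_1 c_1) / (1 - phi_1^2) = (1.30747 + (-0.461)(-0.37)) / (1 - (-0.461)^2) = 1.47804 / 0.787479 = 1.876926.
Therefore gamma(0) = 1.8769 (to 4 decimal places).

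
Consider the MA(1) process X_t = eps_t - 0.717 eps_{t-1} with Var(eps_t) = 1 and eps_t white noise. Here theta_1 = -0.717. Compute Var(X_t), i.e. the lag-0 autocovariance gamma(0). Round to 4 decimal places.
\gamma(0) = 1.5141

For an MA(q) process X_t = eps_t + sum_i theta_i eps_{t-i} with
Var(eps_t) = sigma^2, the variance is
  gamma(0) = sigma^2 * (1 + sum_i theta_i^2).
  sum_i theta_i^2 = (-0.717)^2 = 0.514089.
  gamma(0) = 1 * (1 + 0.514089) = 1 * 1.514089 = 1.514089, which rounds to 1.5141.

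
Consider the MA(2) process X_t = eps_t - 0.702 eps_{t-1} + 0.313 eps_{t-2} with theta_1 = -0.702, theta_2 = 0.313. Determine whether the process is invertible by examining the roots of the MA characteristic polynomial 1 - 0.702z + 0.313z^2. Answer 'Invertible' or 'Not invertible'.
\text{Invertible}

The MA(q) characteristic polynomial is P(z) = 1 - 0.702z + 0.313z^2.
Invertibility requires all roots to lie outside the unit circle, i.e. |z| > 1 for every root.
Set 1 + (-0.702) z + (0.313) z^2 = 0, i.e. a z^2 + b z + c = 0 with a = 0.313, b = -0.702, c = 1.
Discriminant D = b^2 - 4ac = (-0.702)^2 - 4*(0.313)*1 = 0.492804 - (1.252) = -0.759196.
D < 0, so the roots are the complex-conjugate pair z = (-b +/- i sqrt(-D)) / (2a) = 1.1214 +/- 1.3919i.
For a conjugate pair |z|^2 = z * conj(z) = (product of roots) = c/a = 1/(0.313) = 3.194888, so |z| = sqrt(3.194888) = 1.7874 for both roots.
Moduli of all roots: 1.7874, 1.7874.
All moduli strictly greater than 1? Yes.
Verdict: Invertible.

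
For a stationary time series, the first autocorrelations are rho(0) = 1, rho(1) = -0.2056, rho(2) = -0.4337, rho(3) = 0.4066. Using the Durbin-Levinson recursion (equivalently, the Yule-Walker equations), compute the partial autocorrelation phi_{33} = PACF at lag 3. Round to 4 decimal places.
\phi_{33} = 0.2370

The PACF at lag k is phi_{kk}, the last component of the solution
to the Yule-Walker system G_k phi = r_k where
  (G_k)_{ij} = rho(|i - j|), (r_k)_i = rho(i), i,j = 1..k.
Equivalently, Durbin-Levinson gives phi_{kk} iteratively:
  phi_{11} = rho(1)
  phi_{kk} = [rho(k) - sum_{j=1..k-1} phi_{k-1,j} rho(k-j)]
            / [1 - sum_{j=1..k-1} phi_{k-1,j} rho(j)],
  phi_{k,j} = phi_{k-1,j} - phi_{kk} phi_{k-1,k-j},  j = 1..k-1.
Step k = 1:
  phi_11 = rho(1) = -0.2056.
Step k = 2:
  phi_22 = [rho(2) - phi_11 rho(1)] / [1 - phi_11 rho(1)] = [-0.4337 - (-0.2056)(-0.2056)] / [1 - (-0.2056)(-0.2056)]
         = -0.47597136 / 0.95772864 = -0.496979.
  Update: phi_21 = phi_11 - phi_22 phi_11 = -0.2056 - (-0.496979)(-0.2056) = -0.307779.
Step k = 3:
  phi_33 = [rho(3) - phi_21 rho(2) - phi_22 rho(1)] / [1 - phi_21 rho(1) - phi_22 rho(2)]
    numerator   = 0.4066 - (-0.307779)(-0.4337) - (-0.496979)(-0.2056) = 0.17093731
    denominator = 1 - (-0.307779)(-0.2056) - (-0.496979)(-0.4337) = 0.7211807
  phi_33 = 0.17093731 / 0.7211807 = 0.237.
Therefore phi_{33} = 0.2370.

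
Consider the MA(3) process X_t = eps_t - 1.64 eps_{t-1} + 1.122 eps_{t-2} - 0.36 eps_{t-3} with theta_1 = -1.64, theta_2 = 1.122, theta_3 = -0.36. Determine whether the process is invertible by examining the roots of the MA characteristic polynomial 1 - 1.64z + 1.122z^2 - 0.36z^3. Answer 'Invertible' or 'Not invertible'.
\text{Invertible}

The MA(q) characteristic polynomial is P(z) = 1 - 1.64z + 1.122z^2 - 0.36z^3.
Invertibility requires all roots to lie outside the unit circle, i.e. |z| > 1 for every root.
Degree 3: look for a simple real root z0 first, then factor out (1 - z/z0) and solve the remaining quadratic.
Testing z0 = 1.25: P(1.25) = 1 + (-1.64)(1.25) + (1.122)(1.25)^2 + (-0.36)(1.25)^3
  = 1 + (-2.05) + (1.753125) + (-0.703125) = 0.  So z_0 = 1.25 is a root, |z_0| = 1.25.
Divide out the factor (1 - 0.8 z) = (1 - z/z0) (since 1/z0 = 0.8):
  P(z) = (1 - 0.8 z)(1 + (-0.84) z + (0.45) z^2)
  [check: z-coef -0.84 - (0.8) = -1.64; z^2-coef 0.45 - (0.8)(-0.84) = 1.122; z^3-coef -(0.8)(0.45) = -0.36.]
Remaining roots from the quadratic factor 1 + (-0.84) z + (0.45) z^2:
  Set 1 + (-0.84) z + (0.45) z^2 = 0, i.e. a z^2 + b z + c = 0 with a = 0.45, b = -0.84, c = 1.
  Discriminant D = b^2 - 4ac = (-0.84)^2 - 4*(0.45)*1 = 0.7056 - (1.8) = -1.0944.
  D < 0, so the roots are the complex-conjugate pair z = (-b +/- i sqrt(-D)) / (2a) = 0.9333 +/- 1.1624i.
  For a conjugate pair |z|^2 = z * conj(z) = (product of roots) = c/a = 1/(0.45) = 2.222222, so |z| = sqrt(2.222222) = 1.4907 for both roots.
Moduli of all roots: 1.2500, 1.4907, 1.4907.
All moduli strictly greater than 1? Yes.
Verdict: Invertible.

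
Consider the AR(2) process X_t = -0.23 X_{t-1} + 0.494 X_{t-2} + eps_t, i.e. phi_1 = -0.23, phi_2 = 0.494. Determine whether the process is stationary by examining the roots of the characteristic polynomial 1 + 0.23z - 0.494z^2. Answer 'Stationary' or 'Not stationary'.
\text{Stationary}

The AR(p) characteristic polynomial is P(z) = 1 + 0.23z - 0.494z^2.
Stationarity requires all roots to lie outside the unit circle, i.e. |z| > 1 for every root.
Set 1 + (0.23) z + (-0.494) z^2 = 0, i.e. a z^2 + b z + c = 0 with a = -0.494, b = 0.23, c = 1.
Discriminant D = b^2 - 4ac = (0.23)^2 - 4*(-0.494)*1 = 0.0529 - (-1.976) = 2.0289.
D >= 0, so the roots are real: z = (-b +/- sqrt(D)) / (2a) = (-0.23 +/- 1.424395) / (-0.988).
  z_1 = (-0.23 + 1.424395) / (-0.988) = -1.2089,   |z_1| = 1.2089.
  z_2 = (-0.23 - 1.424395) / (-0.988) = 1.6745,   |z_2| = 1.6745.
Moduli of all roots: 1.2089, 1.6745.
All moduli strictly greater than 1? Yes.
Verdict: Stationary.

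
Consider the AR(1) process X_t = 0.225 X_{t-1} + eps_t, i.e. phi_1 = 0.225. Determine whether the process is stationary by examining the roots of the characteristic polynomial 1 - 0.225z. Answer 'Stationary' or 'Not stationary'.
\text{Stationary}

The AR(p) characteristic polynomial is P(z) = 1 - 0.225z.
Stationarity requires all roots to lie outside the unit circle, i.e. |z| > 1 for every root.
This is linear in z: 1 + (-0.225) z = 0  =>  z = -1/(-0.225) = 4.444444,  |z| = 4.444444.
Moduli of all roots: 4.4444.
All moduli strictly greater than 1? Yes.
Verdict: Stationary.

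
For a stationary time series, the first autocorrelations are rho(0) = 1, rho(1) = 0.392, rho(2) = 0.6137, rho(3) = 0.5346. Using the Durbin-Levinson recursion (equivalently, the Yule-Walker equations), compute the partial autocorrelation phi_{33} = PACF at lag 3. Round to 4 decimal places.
\phi_{33} = 0.3551

The PACF at lag k is phi_{kk}, the last component of the solution
to the Yule-Walker system G_k phi = r_k where
  (G_k)_{ij} = rho(|i - j|), (r_k)_i = rho(i), i,j = 1..k.
Equivalently, Durbin-Levinson gives phi_{kk} iteratively:
  phi_{11} = rho(1)
  phi_{kk} = [rho(k) - sum_{j=1..k-1} phi_{k-1,j} rho(k-j)]
            / [1 - sum_{j=1..k-1} phi_{k-1,j} rho(j)],
  phi_{k,j} = phi_{k-1,j} - phi_{kk} phi_{k-1,k-j},  j = 1..k-1.
Step k = 1:
  phi_11 = rho(1) = 0.392.
Step k = 2:
  phi_22 = [rho(2) - phi_11 rho(1)] / [1 - phi_11 rho(1)] = [0.6137 - (0.392)(0.392)] / [1 - (0.392)(0.392)]
         = 0.460036 / 0.846336 = 0.543562.
  Update: phi_21 = phi_11 - phi_22 phi_11 = 0.392 - (0.543562)(0.392) = 0.178924.
Step k = 3:
  phi_33 = [rho(3) - phi_21 rho(2) - phi_22 rho(1)] / [1 - phi_21 rho(1) - phi_22 rho(2)]
    numerator   = 0.5346 - (0.178924)(0.6137) - (0.543562)(0.392) = 0.21171824
    denominator = 1 - (0.178924)(0.392) - (0.543562)(0.6137) = 0.59627796
  phi_33 = 0.21171824 / 0.59627796 = 0.3551.
Therefore phi_{33} = 0.3551.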